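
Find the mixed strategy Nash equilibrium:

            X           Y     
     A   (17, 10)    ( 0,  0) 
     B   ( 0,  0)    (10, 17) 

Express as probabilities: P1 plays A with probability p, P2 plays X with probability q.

p = 0.6296, q = 0.3704

Work:
Find probabilities that make opponent indifferent:
P2 chooses q to make P1 indifferent between A and B
P1 chooses p to make P2 indifferent between X and Y
Mixed NE: P1 plays (A: 0.6296, B: 0.3704), P2 plays (X: 0.3704, Y: 0.6296)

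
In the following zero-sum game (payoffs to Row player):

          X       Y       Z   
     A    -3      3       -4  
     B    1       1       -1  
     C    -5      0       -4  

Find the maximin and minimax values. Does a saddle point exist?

Maximin = -1, Minimax = -1, Saddle: True

Work:
Row minimums: [-4, -1, -5] → maximin = -1
Column maximums: [1, 3, -1] → minimax = -1
Saddle point exists! Game value = -1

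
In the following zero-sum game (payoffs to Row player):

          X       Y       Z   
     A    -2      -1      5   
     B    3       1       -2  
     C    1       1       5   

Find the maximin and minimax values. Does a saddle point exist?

Maximin = 1, Minimax = 1, Saddle: True

Work:
Row minimums: [-2, -2, 1] → maximin = 1
Column maximums: [3, 1, 5] → minimax = 1
Saddle point exists! Game value = 1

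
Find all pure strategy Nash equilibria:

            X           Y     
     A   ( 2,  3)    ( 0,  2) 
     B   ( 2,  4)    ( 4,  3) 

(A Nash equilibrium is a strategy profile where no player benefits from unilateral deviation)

Nash equilibrium: (A, X), (B, X)

Work:
Best responses:
  P1 vs X: payoffs [2, 2] → best response A/B (payoff 2)
  P1 vs Y: payoffs [0, 4] → best response B (payoff 4)
  P2 vs A: payoffs [3, 2] → best response X (payoff 3)
  P2 vs B: payoffs [4, 3] → best response X (payoff 4)
Mutual best responses: (A,X), (B,X) → Nash equilibria.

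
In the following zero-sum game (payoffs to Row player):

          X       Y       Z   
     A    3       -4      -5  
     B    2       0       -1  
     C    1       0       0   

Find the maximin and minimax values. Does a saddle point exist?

Maximin = 0, Minimax = 0, Saddle: True

Work:
Row minimums: [-5, -1, 0] → maximin = 0
Column maximums: [3, 0, 0] → minimax = 0
Saddle point exists! Game value = 0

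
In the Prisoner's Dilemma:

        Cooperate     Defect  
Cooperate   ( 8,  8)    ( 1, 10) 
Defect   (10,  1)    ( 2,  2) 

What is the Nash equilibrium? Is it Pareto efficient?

(Defect, Defect) is NE; not Pareto efficient

Work:
Defect dominates Cooperate for both players:
If P2 cooperates: Defect (10) > Cooperate (8)
If P2 defects: Defect (2) > Cooperate (1)
NE: (Defect, Defect) with payoff (2, 2)
But (Cooperate, Cooperate) = (8, 8) Pareto dominates (2, 2)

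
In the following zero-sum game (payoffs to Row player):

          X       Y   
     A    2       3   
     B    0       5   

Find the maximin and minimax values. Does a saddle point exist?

Maximin = 2, Minimax = 2, Saddle: True

Work:
Row minimums: [2, 0] → maximin = 2
Column maximums: [2, 5] → minimax = 2
Saddle point exists! Game value = 2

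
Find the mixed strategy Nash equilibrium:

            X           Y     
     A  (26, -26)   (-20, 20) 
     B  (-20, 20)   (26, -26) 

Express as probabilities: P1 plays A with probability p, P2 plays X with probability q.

p = 0.5, q = 0.5

Work:
Find probabilities that make opponent indifferent:
P2 chooses q to make P1 indifferent between A and B
P1 chooses p to make P2 indifferent between X and Y
Mixed NE: P1 plays (A: 0.5, B: 0.5), P2 plays (X: 0.5, Y: 0.5)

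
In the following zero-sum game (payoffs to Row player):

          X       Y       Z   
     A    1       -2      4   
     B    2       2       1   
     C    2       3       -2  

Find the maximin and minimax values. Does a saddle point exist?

Maximin = 1, Minimax = 2, Saddle: False

Work:
Row minimums: [-2, 1, -2] → maximin = 1
Column maximums: [2, 3, 4] → minimax = 2
No saddle point (maximin ≠ minimax). Mixed strategy needed.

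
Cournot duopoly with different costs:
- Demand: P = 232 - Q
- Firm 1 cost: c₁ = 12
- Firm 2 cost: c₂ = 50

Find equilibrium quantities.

q₁* = 86.0, q₂* = 48.0

Work:
Reaction: q₁ = (232 - 12 - q₂)/2
Reaction: q₂ = (232 - 50 - q₁)/2
Solve simultaneously:
q₁* = (232 - 2×12 + 50)/3 = 86.0
q₂* = (232 - 2×50 + 12)/3 = 48.0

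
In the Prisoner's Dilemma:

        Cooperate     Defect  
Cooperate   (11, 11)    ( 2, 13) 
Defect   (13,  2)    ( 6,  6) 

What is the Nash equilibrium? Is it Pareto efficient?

(Defect, Defect) is NE; not Pareto efficient

Work:
Defect dominates Cooperate for both players:
If P2 cooperates: Defect (13) > Cooperate (11)
If P2 defects: Defect (6) > Cooperate (2)
NE: (Defect, Defect) with payoff (6, 6)
But (Cooperate, Cooperate) = (11, 11) Pareto dominates (6, 6)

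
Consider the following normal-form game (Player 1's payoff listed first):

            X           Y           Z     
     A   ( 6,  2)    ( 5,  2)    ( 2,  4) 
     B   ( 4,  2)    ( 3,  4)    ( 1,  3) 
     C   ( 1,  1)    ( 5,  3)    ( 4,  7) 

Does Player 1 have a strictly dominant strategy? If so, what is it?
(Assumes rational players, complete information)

No strictly dominant strategy exists for Player 1

Work:
A strategy strictly dominates another if it gives a strictly higher payoff against every opponent action. Compare each pair of P1's strategies column-by-column:
  A vs B: [6 vs 4, 5 vs 3, 2 vs 1] → A strictly dominates B
  A vs C: [6 vs 1, 5 vs 5, 2 vs 4] → A does not strictly dominate C (column Y: 5 ≤ 5)
  B vs A: [4 vs 6, 3 vs 5, 1 vs 2] → B does not strictly dominate A (column X: 4 ≤ 6)
  B vs C: [4 vs 1, 3 vs 5, 1 vs 4] → B does not strictly dominate C (column Y: 3 ≤ 5)
  C vs A: [1 vs 6, 5 vs 5, 4 vs 2] → C does not strictly dominate A (column X: 1 ≤ 6)
  C vs B: [1 vs 4, 5 vs 3, 4 vs 1] → C does not strictly dominate B (column X: 1 ≤ 4)
No single strategy strictly dominates all others → no strictly dominant strategy.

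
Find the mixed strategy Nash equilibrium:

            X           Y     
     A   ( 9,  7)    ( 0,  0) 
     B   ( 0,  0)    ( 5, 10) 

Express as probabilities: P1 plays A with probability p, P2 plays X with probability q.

p = 0.5882, q = 0.3571

Work:
Find probabilities that make opponent indifferent:
P2 chooses q to make P1 indifferent between A and B
P1 chooses p to make P2 indifferent between X and Y
Mixed NE: P1 plays (A: 0.5882, B: 0.4118), P2 plays (X: 0.3571, Y: 0.6429)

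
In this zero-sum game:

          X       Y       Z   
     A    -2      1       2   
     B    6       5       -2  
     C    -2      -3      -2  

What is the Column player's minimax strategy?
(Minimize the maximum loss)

Column should play Z, value = 2

Work:
Column player minimizes Row's maximum payoff:
Column X: max payoff to Row = 6
Column Y: max payoff to Row = 5
Column Z: max payoff to Row = 2
Minimum is 2, achieved by column Z.
Minimax strategy: Z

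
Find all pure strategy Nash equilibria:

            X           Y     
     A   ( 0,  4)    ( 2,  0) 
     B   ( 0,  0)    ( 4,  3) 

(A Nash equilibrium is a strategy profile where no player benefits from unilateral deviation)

Nash equilibrium: (A, X), (B, Y)

Work:
Best responses:
  P1 vs X: payoffs [0, 0] → best response A/B (payoff 0)
  P1 vs Y: payoffs [2, 4] → best response B (payoff 4)
  P2 vs A: payoffs [4, 0] → best response X (payoff 4)
  P2 vs B: payoffs [0, 3] → best response Y (payoff 3)
Mutual best responses: (A,X), (B,Y) → Nash equilibria.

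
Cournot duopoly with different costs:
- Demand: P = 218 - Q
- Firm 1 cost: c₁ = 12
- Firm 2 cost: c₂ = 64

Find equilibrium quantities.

q₁* = 86.0, q₂* = 34.0

Work:
Reaction: q₁ = (218 - 12 - q₂)/2
Reaction: q₂ = (218 - 64 - q₁)/2
Solve simultaneously:
q₁* = (218 - 2×12 + 64)/3 = 86.0
q₂* = (218 - 2×64 + 12)/3 = 34.0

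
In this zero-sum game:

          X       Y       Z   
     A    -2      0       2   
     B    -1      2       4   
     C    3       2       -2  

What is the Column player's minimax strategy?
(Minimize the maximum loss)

Column should play Y, value = 2

Work:
Column player minimizes Row's maximum payoff:
Column X: max payoff to Row = 3
Column Y: max payoff to Row = 2
Column Z: max payoff to Row = 4
Minimum is 2, achieved by column Y.
Minimax strategy: Y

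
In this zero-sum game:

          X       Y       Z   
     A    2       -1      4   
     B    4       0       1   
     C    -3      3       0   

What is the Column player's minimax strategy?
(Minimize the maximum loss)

Column should play Y, value = 3

Work:
Column player minimizes Row's maximum payoff:
Column X: max payoff to Row = 4
Column Y: max payoff to Row = 3
Column Z: max payoff to Row = 4
Minimum is 3, achieved by column Y.
Minimax strategy: Y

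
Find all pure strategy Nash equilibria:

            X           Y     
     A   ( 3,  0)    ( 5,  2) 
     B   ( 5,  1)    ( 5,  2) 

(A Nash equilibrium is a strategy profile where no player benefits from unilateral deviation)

Nash equilibrium: (A, Y), (B, Y)

Work:
Best responses:
  P1 vs X: payoffs [3, 5] → best response B (payoff 5)
  P1 vs Y: payoffs [5, 5] → best response A/B (payoff 5)
  P2 vs A: payoffs [0, 2] → best response Y (payoff 2)
  P2 vs B: payoffs [1, 2] → best response Y (payoff 2)
Mutual best responses: (A,Y), (B,Y) → Nash equilibria.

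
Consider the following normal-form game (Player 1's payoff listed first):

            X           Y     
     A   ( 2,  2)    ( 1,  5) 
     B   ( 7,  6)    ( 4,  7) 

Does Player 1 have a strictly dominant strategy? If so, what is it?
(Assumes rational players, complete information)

Yes, Player 1's strictly dominant strategy is B

Work:
A strategy strictly dominates another if it gives a strictly higher payoff against every opponent action. Compare each pair of P1's strategies column-by-column:
  A vs B: [2 vs 7, 1 vs 4] → A does not strictly dominate B (column X: 2 ≤ 7)
  B vs A: [7 vs 2, 4 vs 1] → B strictly dominates A
B strictly dominates every other strategy → strictly dominant.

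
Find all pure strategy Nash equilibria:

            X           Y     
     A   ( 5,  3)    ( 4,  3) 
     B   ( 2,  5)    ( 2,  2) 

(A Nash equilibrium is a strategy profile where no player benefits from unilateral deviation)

Nash equilibrium: (A, X), (A, Y)

Work:
Best responses:
  P1 vs X: payoffs [5, 2] → best response A (payoff 5)
  P1 vs Y: payoffs [4, 2] → best response A (payoff 4)
  P2 vs A: payoffs [3, 3] → best response X/Y (payoff 3)
  P2 vs B: payoffs [5, 2] → best response X (payoff 5)
Mutual best responses: (A,X), (A,Y) → Nash equilibria.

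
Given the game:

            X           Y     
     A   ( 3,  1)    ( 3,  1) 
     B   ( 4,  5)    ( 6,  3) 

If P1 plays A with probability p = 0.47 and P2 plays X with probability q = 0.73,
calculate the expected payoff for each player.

E[P1] = 3.8162, E[P2] = 2.8338

Work:
E[P1] = p·q·π₁(A,X) + p·(1-q)·π₁(A,Y) + (1-p)·q·π₁(B,X) + (1-p)·(1-q)·π₁(B,Y)
= 0.47·0.73·3 + 0.47·0.27·3 + 0.53·0.73·4 + 0.53·0.27·6
= 3.8162

E[P2] = 2.8338 (similar calculation)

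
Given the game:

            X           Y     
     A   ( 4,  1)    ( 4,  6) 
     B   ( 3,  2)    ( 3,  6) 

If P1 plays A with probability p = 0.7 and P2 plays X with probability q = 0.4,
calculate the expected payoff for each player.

E[P1] = 3.7, E[P2] = 4.12

Work:
E[P1] = p·q·π₁(A,X) + p·(1-q)·π₁(A,Y) + (1-p)·q·π₁(B,X) + (1-p)·(1-q)·π₁(B,Y)
= 0.7·0.4·4 + 0.7·0.6·4 + 0.3·0.4·3 + 0.3·0.6·3
= 3.7

E[P2] = 4.12 (similar calculation)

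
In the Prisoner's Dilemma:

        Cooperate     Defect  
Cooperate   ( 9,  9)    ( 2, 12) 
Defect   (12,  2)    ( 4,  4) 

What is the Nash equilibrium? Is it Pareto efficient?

(Defect, Defect) is NE; not Pareto efficient

Work:
Defect dominates Cooperate for both players:
If P2 cooperates: Defect (12) > Cooperate (9)
If P2 defects: Defect (4) > Cooperate (2)
NE: (Defect, Defect) with payoff (4, 4)
But (Cooperate, Cooperate) = (9, 9) Pareto dominates (4, 4)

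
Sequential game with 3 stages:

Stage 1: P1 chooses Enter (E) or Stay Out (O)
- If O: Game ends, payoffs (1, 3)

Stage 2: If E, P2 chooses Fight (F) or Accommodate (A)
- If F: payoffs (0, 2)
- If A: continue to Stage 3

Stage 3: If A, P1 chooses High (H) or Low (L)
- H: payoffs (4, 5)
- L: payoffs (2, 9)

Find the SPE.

SPE: (E, A, H); Outcome (4, 5)

Work:
Stage 3: P1 chooses H (4 vs 2)
Stage 2: P2: F->2, A->5 (anticipating H). Choose A
Stage 1: P1: O->1, E->4 (anticipating A, H). Choose E
SPE path: E -> A -> H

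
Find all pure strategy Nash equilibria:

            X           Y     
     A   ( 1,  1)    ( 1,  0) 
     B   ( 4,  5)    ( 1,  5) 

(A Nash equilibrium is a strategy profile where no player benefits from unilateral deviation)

Nash equilibrium: (B, X), (B, Y)

Work:
Best responses:
  P1 vs X: payoffs [1, 4] → best response B (payoff 4)
  P1 vs Y: payoffs [1, 1] → best response A/B (payoff 1)
  P2 vs A: payoffs [1, 0] → best response X (payoff 1)
  P2 vs B: payoffs [5, 5] → best response X/Y (payoff 5)
Mutual best responses: (B,X), (B,Y) → Nash equilibria.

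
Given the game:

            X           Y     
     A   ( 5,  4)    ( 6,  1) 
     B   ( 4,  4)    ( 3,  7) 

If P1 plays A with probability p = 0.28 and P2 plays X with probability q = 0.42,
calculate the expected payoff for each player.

E[P1] = 4.0248, E[P2] = 4.7656

Work:
E[P1] = p·q·π₁(A,X) + p·(1-q)·π₁(A,Y) + (1-p)·q·π₁(B,X) + (1-p)·(1-q)·π₁(B,Y)
= 0.28·0.42·5 + 0.28·0.58·6 + 0.72·0.42·4 + 0.72·0.58·3
= 4.0248

E[P2] = 4.7656 (similar calculation)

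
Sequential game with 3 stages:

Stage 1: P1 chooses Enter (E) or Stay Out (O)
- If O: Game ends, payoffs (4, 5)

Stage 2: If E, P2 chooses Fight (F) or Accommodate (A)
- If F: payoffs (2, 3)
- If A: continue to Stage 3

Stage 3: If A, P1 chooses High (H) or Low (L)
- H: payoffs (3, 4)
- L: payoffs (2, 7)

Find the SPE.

SPE: (O, A, H); Outcome (4, 5)

Work:
Stage 3: P1 chooses H (3 vs 2)
Stage 2: P2: F->3, A->4 (anticipating H). Choose A
Stage 1: P1: O->4, E->3 (anticipating A, H). Choose O
SPE path: O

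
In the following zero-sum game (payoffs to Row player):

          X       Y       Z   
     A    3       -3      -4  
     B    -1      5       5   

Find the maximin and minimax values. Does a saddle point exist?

Maximin = -1, Minimax = 3, Saddle: False

Work:
Row minimums: [-4, -1] → maximin = -1
Column maximums: [3, 5, 5] → minimax = 3
No saddle point (maximin ≠ minimax). Mixed strategy needed.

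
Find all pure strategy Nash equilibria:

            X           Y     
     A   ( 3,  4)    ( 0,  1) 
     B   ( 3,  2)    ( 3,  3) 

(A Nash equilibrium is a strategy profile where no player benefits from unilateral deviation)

Nash equilibrium: (A, X), (B, Y)

Work:
Best responses:
  P1 vs X: payoffs [3, 3] → best response A/B (payoff 3)
  P1 vs Y: payoffs [0, 3] → best response B (payoff 3)
  P2 vs A: payoffs [4, 1] → best response X (payoff 4)
  P2 vs B: payoffs [2, 3] → best response Y (payoff 3)
Mutual best responses: (A,X), (B,Y) → Nash equilibria.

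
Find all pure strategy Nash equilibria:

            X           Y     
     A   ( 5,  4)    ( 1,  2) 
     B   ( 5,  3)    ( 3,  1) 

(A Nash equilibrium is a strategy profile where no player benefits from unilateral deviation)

Nash equilibrium: (A, X), (B, X)

Work:
Best responses:
  P1 vs X: payoffs [5, 5] → best response A/B (payoff 5)
  P1 vs Y: payoffs [1, 3] → best response B (payoff 3)
  P2 vs A: payoffs [4, 2] → best response X (payoff 4)
  P2 vs B: payoffs [3, 1] → best response X (payoff 3)
Mutual best responses: (A,X), (B,X) → Nash equilibria.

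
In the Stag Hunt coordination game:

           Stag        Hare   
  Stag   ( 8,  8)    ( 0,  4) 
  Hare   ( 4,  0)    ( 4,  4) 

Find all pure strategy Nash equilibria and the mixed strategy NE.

Pure NE: (Stag, Stag) and (Hare, Hare); Mixed NE: p = 0.5, q = 0.5

Work:
Check pure NE:
(Stag, Stag): (8, 8) - no unilateral deviation beneficial
(Hare, Hare): (4, 4) - no unilateral deviation beneficial
Mixed NE: P1 plays Stag with p = 0.5, P2 plays Stag with q = 0.5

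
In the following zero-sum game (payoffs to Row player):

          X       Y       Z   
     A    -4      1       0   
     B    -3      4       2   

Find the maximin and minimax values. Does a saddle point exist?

Maximin = -3, Minimax = -3, Saddle: True

Work:
Row minimums: [-4, -3] → maximin = -3
Column maximums: [-3, 4, 2] → minimax = -3
Saddle point exists! Game value = -3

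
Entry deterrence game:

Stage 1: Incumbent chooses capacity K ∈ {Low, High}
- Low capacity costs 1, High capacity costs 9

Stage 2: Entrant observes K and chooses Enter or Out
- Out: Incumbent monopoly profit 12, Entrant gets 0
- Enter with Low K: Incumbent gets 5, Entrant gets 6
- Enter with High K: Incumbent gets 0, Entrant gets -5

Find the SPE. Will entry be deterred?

SPE: (Low, Enter|Low, Out|High); Entry not deterred. Incumbent net profit = 4, Entrant gets 6

Work:
After Low K: Entrant enters (6 > 0)
After High K: Entrant stays out (-5 < 0)
Incumbent: Low → 5−1=4, High → 12−9=3
Incumbent chooses Low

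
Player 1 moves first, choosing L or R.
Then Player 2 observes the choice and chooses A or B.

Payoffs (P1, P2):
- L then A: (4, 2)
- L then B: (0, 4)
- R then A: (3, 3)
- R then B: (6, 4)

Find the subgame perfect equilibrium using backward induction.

P1 plays R, P2 plays B after L and B after R; Payoff (6, 4)

Work:
Backward induction:
After L: P2 chooses B → P1 gets 0
After R: P2 chooses B → P1 gets 6
P1 chooses R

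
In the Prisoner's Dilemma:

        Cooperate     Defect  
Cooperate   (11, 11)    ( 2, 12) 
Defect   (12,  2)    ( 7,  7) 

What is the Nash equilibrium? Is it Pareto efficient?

(Defect, Defect) is NE; not Pareto efficient

Work:
Defect dominates Cooperate for both players:
If P2 cooperates: Defect (12) > Cooperate (11)
If P2 defects: Defect (7) > Cooperate (2)
NE: (Defect, Defect) with payoff (7, 7)
But (Cooperate, Cooperate) = (11, 11) Pareto dominates (7, 7)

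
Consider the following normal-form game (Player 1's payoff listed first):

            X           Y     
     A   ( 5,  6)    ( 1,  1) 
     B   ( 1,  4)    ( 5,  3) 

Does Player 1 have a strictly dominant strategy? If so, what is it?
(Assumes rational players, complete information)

No strictly dominant strategy exists for Player 1

Work:
A strategy strictly dominates another if it gives a strictly higher payoff against every opponent action. Compare each pair of P1's strategies column-by-column:
  A vs B: [5 vs 1, 1 vs 5] → A does not strictly dominate B (column Y: 1 ≤ 5)
  B vs A: [1 vs 5, 5 vs 1] → B does not strictly dominate A (column X: 1 ≤ 5)
No single strategy strictly dominates all others → no strictly dominant strategy.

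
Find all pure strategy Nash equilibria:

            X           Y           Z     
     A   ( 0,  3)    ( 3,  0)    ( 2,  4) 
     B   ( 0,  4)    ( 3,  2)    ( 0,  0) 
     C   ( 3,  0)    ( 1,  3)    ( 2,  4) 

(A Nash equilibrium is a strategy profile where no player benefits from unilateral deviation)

Nash equilibrium: (A, Z), (C, Z)

Work:
Best responses:
  P1 vs X: payoffs [0, 0, 3] → best response C (payoff 3)
  P1 vs Y: payoffs [3, 3, 1] → best response A/B (payoff 3)
  P1 vs Z: payoffs [2, 0, 2] → best response A/C (payoff 2)
  P2 vs A: payoffs [3, 0, 4] → best response Z (payoff 4)
  P2 vs B: payoffs [4, 2, 0] → best response X (payoff 4)
  P2 vs C: payoffs [0, 3, 4] → best response Z (payoff 4)
Mutual best responses: (A,Z), (C,Z) → Nash equilibria.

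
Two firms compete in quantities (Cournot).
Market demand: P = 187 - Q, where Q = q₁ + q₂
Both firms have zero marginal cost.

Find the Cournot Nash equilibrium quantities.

q₁* = q₂* = 62.33; P* = 62.33

Work:
Profit: π_i = P·q_i = (a - q_i - q_j)·q_i
FOC: ∂π_i/∂q_i = a - 2q_i - q_j = 0
Reaction function: q_i = (187 - q_j)/2
Symmetry: q* = 187/3 = 62.33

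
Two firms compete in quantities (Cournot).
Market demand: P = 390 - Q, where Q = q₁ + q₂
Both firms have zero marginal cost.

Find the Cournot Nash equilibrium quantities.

q₁* = q₂* = 130.0; P* = 130.0

Work:
Profit: π_i = P·q_i = (a - q_i - q_j)·q_i
FOC: ∂π_i/∂q_i = a - 2q_i - q_j = 0
Reaction function: q_i = (390 - q_j)/2
Symmetry: q* = 390/3 = 130.0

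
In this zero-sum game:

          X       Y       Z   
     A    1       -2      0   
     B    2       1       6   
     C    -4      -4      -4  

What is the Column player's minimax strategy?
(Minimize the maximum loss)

Column should play Y, value = 1

Work:
Column player minimizes Row's maximum payoff:
Column X: max payoff to Row = 2
Column Y: max payoff to Row = 1
Column Z: max payoff to Row = 6
Minimum is 1, achieved by column Y.
Minimax strategy: Y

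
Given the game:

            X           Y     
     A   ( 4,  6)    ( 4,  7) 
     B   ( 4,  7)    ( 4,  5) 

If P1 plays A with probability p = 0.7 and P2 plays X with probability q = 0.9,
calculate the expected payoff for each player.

E[P1] = 4.0, E[P2] = 6.31

Work:
E[P1] = p·q·π₁(A,X) + p·(1-q)·π₁(A,Y) + (1-p)·q·π₁(B,X) + (1-p)·(1-q)·π₁(B,Y)
= 0.7·0.9·4 + 0.7·0.1·4 + 0.3·0.9·4 + 0.3·0.1·4
= 4.0

E[P2] = 6.31 (similar calculation)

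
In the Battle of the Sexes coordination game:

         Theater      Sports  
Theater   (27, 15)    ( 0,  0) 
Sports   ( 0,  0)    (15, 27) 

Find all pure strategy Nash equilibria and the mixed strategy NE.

Pure NE: (Theater, Theater) and (Sports, Sports); Mixed NE: p = 0.6429, q = 0.3571

Work:
Check pure NE:
(Theater, Theater): (27, 15) - no unilateral deviation beneficial
(Sports, Sports): (15, 27) - no unilateral deviation beneficial
Mixed NE: P1 plays Theater with p = 0.6429, P2 plays Theater with q = 0.3571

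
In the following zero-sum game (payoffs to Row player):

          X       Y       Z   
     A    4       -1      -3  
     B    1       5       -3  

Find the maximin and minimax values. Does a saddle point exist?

Maximin = -3, Minimax = -3, Saddle: True

Work:
Row minimums: [-3, -3] → maximin = -3
Column maximums: [4, 5, -3] → minimax = -3
Saddle point exists! Game value = -3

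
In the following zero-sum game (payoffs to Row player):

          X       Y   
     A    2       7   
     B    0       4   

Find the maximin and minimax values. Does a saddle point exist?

Maximin = 2, Minimax = 2, Saddle: True

Work:
Row minimums: [2, 0] → maximin = 2
Column maximums: [2, 7] → minimax = 2
Saddle point exists! Game value = 2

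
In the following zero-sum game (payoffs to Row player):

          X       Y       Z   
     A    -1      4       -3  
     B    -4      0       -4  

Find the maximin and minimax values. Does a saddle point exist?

Maximin = -3, Minimax = -3, Saddle: True

Work:
Row minimums: [-3, -4] → maximin = -3
Column maximums: [-1, 4, -3] → minimax = -3
Saddle point exists! Game value = -3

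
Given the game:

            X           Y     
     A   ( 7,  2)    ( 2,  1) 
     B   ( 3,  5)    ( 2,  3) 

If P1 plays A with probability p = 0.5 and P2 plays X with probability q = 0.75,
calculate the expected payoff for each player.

E[P1] = 4.25, E[P2] = 3.125

Work:
E[P1] = p·q·π₁(A,X) + p·(1-q)·π₁(A,Y) + (1-p)·q·π₁(B,X) + (1-p)·(1-q)·π₁(B,Y)
= 0.5·0.75·7 + 0.5·0.25·2 + 0.5·0.75·3 + 0.5·0.25·2
= 4.25

E[P2] = 3.125 (similar calculation)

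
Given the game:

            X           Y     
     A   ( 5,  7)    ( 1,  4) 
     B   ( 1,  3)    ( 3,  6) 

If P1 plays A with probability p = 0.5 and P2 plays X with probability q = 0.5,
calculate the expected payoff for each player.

E[P1] = 2.5, E[P2] = 5.0

Work:
E[P1] = p·q·π₁(A,X) + p·(1-q)·π₁(A,Y) + (1-p)·q·π₁(B,X) + (1-p)·(1-q)·π₁(B,Y)
= 0.5·0.5·5 + 0.5·0.5·1 + 0.5·0.5·1 + 0.5·0.5·3
= 2.5

E[P2] = 5.0 (similar calculation)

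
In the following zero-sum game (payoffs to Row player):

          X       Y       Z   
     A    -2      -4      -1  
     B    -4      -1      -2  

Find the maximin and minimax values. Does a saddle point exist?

Maximin = -4, Minimax = -2, Saddle: False

Work:
Row minimums: [-4, -4] → maximin = -4
Column maximums: [-2, -1, -1] → minimax = -2
No saddle point (maximin ≠ minimax). Mixed strategy needed.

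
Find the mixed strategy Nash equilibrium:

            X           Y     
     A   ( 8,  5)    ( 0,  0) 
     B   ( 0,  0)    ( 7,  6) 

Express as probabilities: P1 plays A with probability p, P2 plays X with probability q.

p = 0.5455, q = 0.4667

Work:
Find probabilities that make opponent indifferent:
P2 chooses q to make P1 indifferent between A and B
P1 chooses p to make P2 indifferent between X and Y
Mixed NE: P1 plays (A: 0.5455, B: 0.4545), P2 plays (X: 0.4667, Y: 0.5333)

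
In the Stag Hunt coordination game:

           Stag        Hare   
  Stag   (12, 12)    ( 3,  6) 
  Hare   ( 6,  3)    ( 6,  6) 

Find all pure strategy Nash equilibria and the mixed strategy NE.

Pure NE: (Stag, Stag) and (Hare, Hare); Mixed NE: p = 0.3333, q = 0.3333

Work:
Check pure NE:
(Stag, Stag): (12, 12) - no unilateral deviation beneficial
(Hare, Hare): (6, 6) - no unilateral deviation beneficial
Mixed NE: P1 plays Stag with p = 0.3333, P2 plays Stag with q = 0.3333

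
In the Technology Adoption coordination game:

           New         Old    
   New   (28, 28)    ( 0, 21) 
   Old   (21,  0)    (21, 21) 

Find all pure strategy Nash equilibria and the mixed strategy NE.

Pure NE: (New, New) and (Old, Old); Mixed NE: p = 0.75, q = 0.75

Work:
Check pure NE:
(New, New): (28, 28) - no unilateral deviation beneficial
(Old, Old): (21, 21) - no unilateral deviation beneficial
Mixed NE: P1 plays New with p = 0.75, P2 plays New with q = 0.75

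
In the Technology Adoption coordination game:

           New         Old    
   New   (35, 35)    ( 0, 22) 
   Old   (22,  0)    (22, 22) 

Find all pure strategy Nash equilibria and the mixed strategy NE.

Pure NE: (New, New) and (Old, Old); Mixed NE: p = 0.6286, q = 0.6286

Work:
Check pure NE:
(New, New): (35, 35) - no unilateral deviation beneficial
(Old, Old): (22, 22) - no unilateral deviation beneficial
Mixed NE: P1 plays New with p = 0.6286, P2 plays New with q = 0.6286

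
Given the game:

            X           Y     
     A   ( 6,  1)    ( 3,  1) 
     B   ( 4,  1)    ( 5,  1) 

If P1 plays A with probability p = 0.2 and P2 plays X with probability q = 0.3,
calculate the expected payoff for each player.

E[P1] = 4.54, E[P2] = 1.0

Work:
E[P1] = p·q·π₁(A,X) + p·(1-q)·π₁(A,Y) + (1-p)·q·π₁(B,X) + (1-p)·(1-q)·π₁(B,Y)
= 0.2·0.3·6 + 0.2·0.7·3 + 0.8·0.3·4 + 0.8·0.7·5
= 4.54

E[P2] = 1.0 (similar calculation)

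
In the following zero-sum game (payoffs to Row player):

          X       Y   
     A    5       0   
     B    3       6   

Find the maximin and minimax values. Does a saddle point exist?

Maximin = 3, Minimax = 5, Saddle: False

Work:
Row minimums: [0, 3] → maximin = 3
Column maximums: [5, 6] → minimax = 5
No saddle point (maximin ≠ minimax). Mixed strategy needed.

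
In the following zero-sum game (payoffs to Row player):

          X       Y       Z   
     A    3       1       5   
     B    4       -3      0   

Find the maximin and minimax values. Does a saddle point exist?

Maximin = 1, Minimax = 1, Saddle: True

Work:
Row minimums: [1, -3] → maximin = 1
Column maximums: [4, 1, 5] → minimax = 1
Saddle point exists! Game value = 1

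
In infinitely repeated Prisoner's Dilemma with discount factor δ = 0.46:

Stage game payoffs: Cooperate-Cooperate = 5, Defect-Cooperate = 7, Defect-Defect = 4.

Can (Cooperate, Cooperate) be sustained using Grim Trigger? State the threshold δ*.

δ* = 0.6667; since δ = 0.46 < 0.6667, cooperation cannot be sustained

Work:
For Grim Trigger:
Cooperate forever: 5/(1-δ)
Defect then punished: 7 + 4·δ/(1-δ)
Need: 5/(1-δ) ≥ 7 + 4·δ/(1-δ)
Solving: δ ≥ (T-R)/(T-P) = (7-5)/(7-4) = 0.6667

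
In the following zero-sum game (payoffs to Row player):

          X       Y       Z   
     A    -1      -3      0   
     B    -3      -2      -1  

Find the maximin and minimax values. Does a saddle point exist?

Maximin = -3, Minimax = -2, Saddle: False

Work:
Row minimums: [-3, -3] → maximin = -3
Column maximums: [-1, -2, 0] → minimax = -2
No saddle point (maximin ≠ minimax). Mixed strategy needed.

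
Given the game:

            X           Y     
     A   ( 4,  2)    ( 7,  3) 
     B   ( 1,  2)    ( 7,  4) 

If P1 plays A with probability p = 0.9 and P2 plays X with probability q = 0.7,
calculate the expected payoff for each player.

E[P1] = 4.69, E[P2] = 2.33

Work:
E[P1] = p·q·π₁(A,X) + p·(1-q)·π₁(A,Y) + (1-p)·q·π₁(B,X) + (1-p)·(1-q)·π₁(B,Y)
= 0.9·0.7·4 + 0.9·0.3·7 + 0.1·0.7·1 + 0.1·0.3·7
= 4.69

E[P2] = 2.33 (similar calculation)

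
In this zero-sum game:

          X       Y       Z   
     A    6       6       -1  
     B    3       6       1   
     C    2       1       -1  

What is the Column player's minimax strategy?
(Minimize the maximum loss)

Column should play Z, value = 1

Work:
Column player minimizes Row's maximum payoff:
Column X: max payoff to Row = 6
Column Y: max payoff to Row = 6
Column Z: max payoff to Row = 1
Minimum is 1, achieved by column Z.
Minimax strategy: Z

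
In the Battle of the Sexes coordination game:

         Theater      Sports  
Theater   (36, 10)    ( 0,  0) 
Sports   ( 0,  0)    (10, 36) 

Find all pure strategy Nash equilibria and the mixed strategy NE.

Pure NE: (Theater, Theater) and (Sports, Sports); Mixed NE: p = 0.7826, q = 0.2174

Work:
Check pure NE:
(Theater, Theater): (36, 10) - no unilateral deviation beneficial
(Sports, Sports): (10, 36) - no unilateral deviation beneficial
Mixed NE: P1 plays Theater with p = 0.7826, P2 plays Theater with q = 0.2174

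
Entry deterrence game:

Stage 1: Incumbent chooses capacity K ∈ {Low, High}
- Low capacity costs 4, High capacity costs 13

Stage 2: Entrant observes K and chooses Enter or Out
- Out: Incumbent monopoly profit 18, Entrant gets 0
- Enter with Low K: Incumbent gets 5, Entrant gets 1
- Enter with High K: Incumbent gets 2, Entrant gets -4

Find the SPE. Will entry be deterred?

SPE: (High, Enter|Low, Out|High); Entry deterred. Incumbent net profit = 5

Work:
After Low K: Entrant enters (1 > 0)
After High K: Entrant stays out (-4 < 0)
Incumbent: Low → 5−4=1, High → 18−13=5
Incumbent chooses High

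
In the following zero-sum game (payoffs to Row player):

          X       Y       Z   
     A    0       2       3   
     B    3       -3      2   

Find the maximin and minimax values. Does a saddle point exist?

Maximin = 0, Minimax = 2, Saddle: False

Work:
Row minimums: [0, -3] → maximin = 0
Column maximums: [3, 2, 3] → minimax = 2
No saddle point (maximin ≠ minimax). Mixed strategy needed.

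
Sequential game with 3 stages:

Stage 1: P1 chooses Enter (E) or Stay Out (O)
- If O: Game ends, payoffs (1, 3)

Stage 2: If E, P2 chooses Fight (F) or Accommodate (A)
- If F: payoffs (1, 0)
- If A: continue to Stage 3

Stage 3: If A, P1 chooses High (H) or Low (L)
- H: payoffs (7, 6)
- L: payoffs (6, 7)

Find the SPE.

SPE: (E, A, H); Outcome (7, 6)

Work:
Stage 3: P1 chooses H (7 vs 6)
Stage 2: P2: F->0, A->6 (anticipating H). Choose A
Stage 1: P1: O->1, E->7 (anticipating A, H). Choose E
SPE path: E -> A -> H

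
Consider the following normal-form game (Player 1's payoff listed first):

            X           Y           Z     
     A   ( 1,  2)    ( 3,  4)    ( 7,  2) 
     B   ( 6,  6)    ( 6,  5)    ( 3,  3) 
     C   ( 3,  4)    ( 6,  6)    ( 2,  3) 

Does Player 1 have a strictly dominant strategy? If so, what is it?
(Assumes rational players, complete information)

No strictly dominant strategy exists for Player 1

Work:
A strategy strictly dominates another if it gives a strictly higher payoff against every opponent action. Compare each pair of P1's strategies column-by-column:
  A vs B: [1 vs 6, 3 vs 6, 7 vs 3] → A does not strictly dominate B (column X: 1 ≤ 6)
  A vs C: [1 vs 3, 3 vs 6, 7 vs 2] → A does not strictly dominate C (column X: 1 ≤ 3)
  B vs A: [6 vs 1, 6 vs 3, 3 vs 7] → B does not strictly dominate A (column Z: 3 ≤ 7)
  B vs C: [6 vs 3, 6 vs 6, 3 vs 2] → B does not strictly dominate C (column Y: 6 ≤ 6)
  C vs A: [3 vs 1, 6 vs 3, 2 vs 7] → C does not strictly dominate A (column Z: 2 ≤ 7)
  C vs B: [3 vs 6, 6 vs 6, 2 vs 3] → C does not strictly dominate B (column X: 3 ≤ 6)
No single strategy strictly dominates all others → no strictly dominant strategy.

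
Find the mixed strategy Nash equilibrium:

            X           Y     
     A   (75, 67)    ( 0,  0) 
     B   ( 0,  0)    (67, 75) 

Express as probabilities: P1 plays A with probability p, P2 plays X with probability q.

p = 0.5282, q = 0.4718

Work:
Find probabilities that make opponent indifferent:
P2 chooses q to make P1 indifferent between A and B
P1 chooses p to make P2 indifferent between X and Y
Mixed NE: P1 plays (A: 0.5282, B: 0.4718), P2 plays (X: 0.4718, Y: 0.5282)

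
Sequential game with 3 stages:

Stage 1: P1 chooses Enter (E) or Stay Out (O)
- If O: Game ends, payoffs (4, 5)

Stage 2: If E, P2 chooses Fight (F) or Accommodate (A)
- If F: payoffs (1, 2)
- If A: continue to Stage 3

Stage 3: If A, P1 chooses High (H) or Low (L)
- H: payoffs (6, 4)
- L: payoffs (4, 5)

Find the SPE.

SPE: (E, A, H); Outcome (6, 4)

Work:
Stage 3: P1 chooses H (6 vs 4)
Stage 2: P2: F->2, A->4 (anticipating H). Choose A
Stage 1: P1: O->4, E->6 (anticipating A, H). Choose E
SPE path: E -> A -> H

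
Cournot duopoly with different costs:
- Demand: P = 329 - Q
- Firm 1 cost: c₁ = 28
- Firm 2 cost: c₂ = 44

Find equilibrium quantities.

q₁* = 105.67, q₂* = 89.67

Work:
Reaction: q₁ = (329 - 28 - q₂)/2
Reaction: q₂ = (329 - 44 - q₁)/2
Solve simultaneously:
q₁* = (329 - 2×28 + 44)/3 = 105.67
q₂* = (329 - 2×44 + 28)/3 = 89.67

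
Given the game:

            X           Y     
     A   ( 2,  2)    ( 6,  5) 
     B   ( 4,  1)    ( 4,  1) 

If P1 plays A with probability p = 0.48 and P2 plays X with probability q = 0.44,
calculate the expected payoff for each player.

E[P1] = 4.1152, E[P2] = 2.2864

Work:
E[P1] = p·q·π₁(A,X) + p·(1-q)·π₁(A,Y) + (1-p)·q·π₁(B,X) + (1-p)·(1-q)·π₁(B,Y)
= 0.48·0.44·2 + 0.48·0.56·6 + 0.52·0.44·4 + 0.52·0.56·4
= 4.1152

E[P2] = 2.2864 (similar calculation)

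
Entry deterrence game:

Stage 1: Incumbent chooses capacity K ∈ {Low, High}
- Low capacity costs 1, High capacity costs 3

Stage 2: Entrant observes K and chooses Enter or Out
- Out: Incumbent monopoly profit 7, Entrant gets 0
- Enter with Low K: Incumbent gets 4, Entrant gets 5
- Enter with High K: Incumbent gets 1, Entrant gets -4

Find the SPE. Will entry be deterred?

SPE: (High, Enter|Low, Out|High); Entry deterred. Incumbent net profit = 4

Work:
After Low K: Entrant enters (5 > 0)
After High K: Entrant stays out (-4 < 0)
Incumbent: Low → 4−1=3, High → 7−3=4
Incumbent chooses High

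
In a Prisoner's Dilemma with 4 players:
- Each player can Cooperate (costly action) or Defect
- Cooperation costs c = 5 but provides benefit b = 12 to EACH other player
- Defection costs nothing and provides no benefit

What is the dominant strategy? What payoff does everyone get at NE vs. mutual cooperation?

Dominant: Defect; NE payoff = 0; Coop payoff = 31

Work:
Defect dominates (saves cost c = 5, benefit to others is external)
NE: All defect → everyone gets 0
If all cooperate: each receives (3)×12 - 5 = 31
Social dilemma: 31 > 0 but NE gives 0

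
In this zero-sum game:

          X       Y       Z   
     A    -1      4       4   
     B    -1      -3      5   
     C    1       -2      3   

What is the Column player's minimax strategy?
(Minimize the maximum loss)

Column should play X, value = 1

Work:
Column player minimizes Row's maximum payoff:
Column X: max payoff to Row = 1
Column Y: max payoff to Row = 4
Column Z: max payoff to Row = 5
Minimum is 1, achieved by column X.
Minimax strategy: X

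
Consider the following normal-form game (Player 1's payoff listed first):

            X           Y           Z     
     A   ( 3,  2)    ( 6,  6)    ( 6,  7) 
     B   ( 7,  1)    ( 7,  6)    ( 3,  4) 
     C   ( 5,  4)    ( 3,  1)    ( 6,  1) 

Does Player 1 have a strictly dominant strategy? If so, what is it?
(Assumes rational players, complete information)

No strictly dominant strategy exists for Player 1

Work:
A strategy strictly dominates another if it gives a strictly higher payoff against every opponent action. Compare each pair of P1's strategies column-by-column:
  A vs B: [3 vs 7, 6 vs 7, 6 vs 3] → A does not strictly dominate B (column X: 3 ≤ 7)
  A vs C: [3 vs 5, 6 vs 3, 6 vs 6] → A does not strictly dominate C (column X: 3 ≤ 5)
  B vs A: [7 vs 3, 7 vs 6, 3 vs 6] → B does not strictly dominate A (column Z: 3 ≤ 6)
  B vs C: [7 vs 5, 7 vs 3, 3 vs 6] → B does not strictly dominate C (column Z: 3 ≤ 6)
  C vs A: [5 vs 3, 3 vs 6, 6 vs 6] → C does not strictly dominate A (column Y: 3 ≤ 6)
  C vs B: [5 vs 7, 3 vs 7, 6 vs 3] → C does not strictly dominate B (column X: 5 ≤ 7)
No single strategy strictly dominates all others → no strictly dominant strategy.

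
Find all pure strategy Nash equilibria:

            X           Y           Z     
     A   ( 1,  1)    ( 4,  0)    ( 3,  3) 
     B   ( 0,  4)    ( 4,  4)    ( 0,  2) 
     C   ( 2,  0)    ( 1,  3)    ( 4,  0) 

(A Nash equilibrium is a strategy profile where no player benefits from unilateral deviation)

Nash equilibrium: (B, Y)

Work:
Best responses:
  P1 vs X: payoffs [1, 0, 2] → best response C (payoff 2)
  P1 vs Y: payoffs [4, 4, 1] → best response A/B (payoff 4)
  P1 vs Z: payoffs [3, 0, 4] → best response C (payoff 4)
  P2 vs A: payoffs [1, 0, 3] → best response Z (payoff 3)
  P2 vs B: payoffs [4, 4, 2] → best response X/Y (payoff 4)
  P2 vs C: payoffs [0, 3, 0] → best response Y (payoff 3)
Mutual best responses: (B,Y) → Nash equilibria.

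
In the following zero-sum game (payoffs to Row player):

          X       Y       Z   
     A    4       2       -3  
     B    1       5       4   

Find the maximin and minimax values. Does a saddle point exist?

Maximin = 1, Minimax = 4, Saddle: False

Work:
Row minimums: [-3, 1] → maximin = 1
Column maximums: [4, 5, 4] → minimax = 4
No saddle point (maximin ≠ minimax). Mixed strategy needed.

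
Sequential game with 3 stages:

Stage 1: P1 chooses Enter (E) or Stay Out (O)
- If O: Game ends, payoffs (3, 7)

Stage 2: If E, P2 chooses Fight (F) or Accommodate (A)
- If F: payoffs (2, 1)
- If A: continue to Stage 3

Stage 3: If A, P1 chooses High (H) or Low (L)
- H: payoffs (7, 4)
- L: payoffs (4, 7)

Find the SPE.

SPE: (E, A, H); Outcome (7, 4)

Work:
Stage 3: P1 chooses H (7 vs 4)
Stage 2: P2: F->1, A->4 (anticipating H). Choose A
Stage 1: P1: O->3, E->7 (anticipating A, H). Choose E
SPE path: E -> A -> H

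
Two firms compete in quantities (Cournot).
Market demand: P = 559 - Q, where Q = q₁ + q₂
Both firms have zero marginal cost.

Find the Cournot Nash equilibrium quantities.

q₁* = q₂* = 186.33; P* = 186.33

Work:
Profit: π_i = P·q_i = (a - q_i - q_j)·q_i
FOC: ∂π_i/∂q_i = a - 2q_i - q_j = 0
Reaction function: q_i = (559 - q_j)/2
Symmetry: q* = 559/3 = 186.33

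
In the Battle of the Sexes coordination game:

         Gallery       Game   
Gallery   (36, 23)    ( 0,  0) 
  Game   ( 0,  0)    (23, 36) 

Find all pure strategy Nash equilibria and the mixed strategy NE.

Pure NE: (Gallery, Gallery) and (Game, Game); Mixed NE: p = 0.6102, q = 0.3898

Work:
Check pure NE:
(Gallery, Gallery): (36, 23) - no unilateral deviation beneficial
(Game, Game): (23, 36) - no unilateral deviation beneficial
Mixed NE: P1 plays Gallery with p = 0.6102, P2 plays Gallery with q = 0.3898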